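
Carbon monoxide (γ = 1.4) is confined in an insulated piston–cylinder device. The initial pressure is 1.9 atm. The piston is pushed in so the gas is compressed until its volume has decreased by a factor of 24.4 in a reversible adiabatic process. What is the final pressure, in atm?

P₂ ≈ 166 atm

Since PV^γ is constant along a reversible adiabat, P₂ = P₁ (V₁/V₂)^γ.
P₂ = 1.9 × 24.4^(1.4) = 166.4 atm.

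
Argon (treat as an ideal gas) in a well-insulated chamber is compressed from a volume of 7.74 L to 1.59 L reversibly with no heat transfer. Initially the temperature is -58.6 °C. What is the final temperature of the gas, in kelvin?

T₂ ≈ 616 K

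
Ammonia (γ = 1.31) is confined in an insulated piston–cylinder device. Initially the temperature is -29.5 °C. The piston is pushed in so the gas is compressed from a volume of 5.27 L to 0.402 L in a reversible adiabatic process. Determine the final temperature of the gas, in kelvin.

T₂ ≈ 541 K

Adiabatic: T₁V₁^(γ−1) = T₂V₂^(γ−1) ⇒ T₂ = T₁ (V₁/V₂)^(γ−1).
T₁ = -29.5 °C = 243.6 K.
T₂ = 243.6 × (5.27/0.402)^(0.31) = 541 K.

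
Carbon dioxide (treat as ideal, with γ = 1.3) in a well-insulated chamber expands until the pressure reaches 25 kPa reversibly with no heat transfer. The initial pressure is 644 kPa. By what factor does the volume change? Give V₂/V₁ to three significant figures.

V₂/V₁ ≈ 12.2

From PV^γ = const, V₂/V₁ = (P₁/P₂)^(1/γ).
V₂/V₁ = (644/25)^(0.769) = 12.17.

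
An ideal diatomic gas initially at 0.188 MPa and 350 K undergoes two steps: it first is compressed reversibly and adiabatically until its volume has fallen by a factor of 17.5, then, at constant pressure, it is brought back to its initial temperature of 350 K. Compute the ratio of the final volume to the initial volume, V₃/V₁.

V₃/V₁ ≈ 0.0182

For a diatomic ideal gas γ = 7/5.
Adiabatic step: V₂/V₁ = 0.05714; T₂ = T₁·17.5^(2/5) = 1100 K.
Isobaric step: V₃/V₂ = T₃/T₂ = 350/1100.
V₃/V₁ = (V₂/V₁)(V₃/V₂) = 0.05714 × (350/1100) = 0.01819.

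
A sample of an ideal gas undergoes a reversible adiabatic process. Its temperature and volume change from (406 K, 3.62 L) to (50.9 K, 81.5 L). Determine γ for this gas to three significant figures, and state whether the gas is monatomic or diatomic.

TV^(γ−1) = const ⇒ γ − 1 = ln(T₂/T₁) / ln(V₁/V₂).
γ = 1 + ln(50.9/406) / ln(3.62/81.5) = 1.667.
γ ≈ 1.67 is close to 5/3, so the gas is monatomic.

γ ≈ 1.67; monatomic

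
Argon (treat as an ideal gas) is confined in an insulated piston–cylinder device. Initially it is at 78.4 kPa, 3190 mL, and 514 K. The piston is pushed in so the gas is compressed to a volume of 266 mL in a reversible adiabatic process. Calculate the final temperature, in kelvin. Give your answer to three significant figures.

T₂ ≈ 2690 K

Adiabatic: T₁V₁^(γ−1) = T₂V₂^(γ−1) ⇒ T₂ = T₁ (V₁/V₂)^(γ−1).
γ = 5/3 for a monatomic ideal gas.
T₂ = 514 × (3190/266)^(2/3) = 2693 K.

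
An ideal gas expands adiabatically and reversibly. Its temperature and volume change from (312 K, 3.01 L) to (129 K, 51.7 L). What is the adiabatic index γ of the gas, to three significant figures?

γ ≈ 1.31

TV^(γ−1) = const ⇒ γ − 1 = ln(T₂/T₁) / ln(V₁/V₂).
γ = 1 + ln(129/312) / ln(3.01/51.7) = 1.311.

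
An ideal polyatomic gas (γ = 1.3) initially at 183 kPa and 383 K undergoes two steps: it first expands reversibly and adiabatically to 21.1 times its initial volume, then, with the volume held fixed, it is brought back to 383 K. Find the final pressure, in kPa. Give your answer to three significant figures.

P₃ ≈ 8.67 kPa

Adiabatic step (PV^γ = const): P₂ = 183×(1/21.1)^(1.3) = 3.474 kPa; T₂ = 383×(1/21.1)^(0.3) = 153.4 K.
Isochoric: P₃ = P₂(T₃/T₂) = 3.474 × (383/153.4) = 8.673 kPa.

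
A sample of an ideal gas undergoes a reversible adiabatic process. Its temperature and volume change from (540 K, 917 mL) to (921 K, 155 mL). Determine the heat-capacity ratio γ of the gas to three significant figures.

TV^(γ−1) = const ⇒ γ − 1 = ln(T₂/T₁) / ln(V₁/V₂).
γ = 1 + ln(921/540) / ln(917/155) = 1.3.

γ ≈ 1.30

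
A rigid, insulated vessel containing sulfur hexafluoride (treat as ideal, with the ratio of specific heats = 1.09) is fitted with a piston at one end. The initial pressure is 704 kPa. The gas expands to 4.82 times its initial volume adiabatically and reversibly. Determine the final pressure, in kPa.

Adiabatic: P₁V₁^γ = P₂V₂^γ ⇒ P₂ = P₁ (V₁/V₂)^γ.
P₂ = 704 × (1/4.82)^(1.09) = 126.8 kPa.

P₂ ≈ 127 kPa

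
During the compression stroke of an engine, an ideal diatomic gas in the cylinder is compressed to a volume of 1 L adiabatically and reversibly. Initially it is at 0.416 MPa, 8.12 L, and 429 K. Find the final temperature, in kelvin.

T₂ ≈ 991 K

Adiabatic: T₁V₁^(γ−1) = T₂V₂^(γ−1) ⇒ T₂ = T₁ (V₁/V₂)^(γ−1).
γ = 7/5 for a diatomic ideal gas.
T₂ = 429 × (8.12/1)^(2/5) = 991.5 K.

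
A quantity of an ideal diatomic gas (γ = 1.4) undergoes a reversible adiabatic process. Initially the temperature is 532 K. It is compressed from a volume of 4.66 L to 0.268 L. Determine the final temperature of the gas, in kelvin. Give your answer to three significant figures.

For a reversible adiabat TV^(γ−1) is constant, so T₂ = T₁ (V₁/V₂)^(γ−1).
T₂ = 532 × (4.66/0.268)^(0.4) = 1667 K.

T₂ ≈ 1670 K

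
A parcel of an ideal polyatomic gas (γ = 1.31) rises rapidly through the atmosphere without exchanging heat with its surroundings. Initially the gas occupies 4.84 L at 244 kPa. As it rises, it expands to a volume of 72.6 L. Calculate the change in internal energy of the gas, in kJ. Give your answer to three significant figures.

P₂ = P₁(V₁/V₂)^γ = 244×(4.84/72.6)^(1.31) = 7.026 kPa.
For a reversible adiabat, W_by_gas = (P₁V₁ − P₂V₂)/(γ−1).
W_by = (244000×0.00484 − 7026×0.0726) / (0.31) = 2164 J.
Q = 0 ⇒ ΔU = −W_by = -2164 J.

ΔU ≈ -2.16 kJ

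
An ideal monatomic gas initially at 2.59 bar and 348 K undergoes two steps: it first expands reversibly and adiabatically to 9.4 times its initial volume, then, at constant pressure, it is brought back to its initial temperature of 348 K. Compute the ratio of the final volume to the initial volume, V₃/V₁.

V₃/V₁ ≈ 41.9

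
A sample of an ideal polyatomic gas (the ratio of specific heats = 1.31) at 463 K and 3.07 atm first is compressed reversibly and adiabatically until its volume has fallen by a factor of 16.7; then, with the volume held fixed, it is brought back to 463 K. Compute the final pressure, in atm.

P₃ ≈ 51.3 atm

Adiabatic step (PV^γ = const): P₂ = 3.07×16.7^(1.31) = 122.7 atm; T₂ = 463×16.7^(0.31) = 1108 K.
Isochoric: P₃ = P₂(T₃/T₂) = 122.7 × (463/1108) = 51.27 atm.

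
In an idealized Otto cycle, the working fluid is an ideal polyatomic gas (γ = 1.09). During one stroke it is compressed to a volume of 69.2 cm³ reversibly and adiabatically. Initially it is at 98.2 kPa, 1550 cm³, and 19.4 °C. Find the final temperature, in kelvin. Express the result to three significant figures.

For a reversible adiabat TV^(γ−1) is constant, so T₂ = T₁ (V₁/V₂)^(γ−1).
T₁ = 19.4 °C = 292.5 K.
T₂ = 292.5 × (1550/69.2)^(0.09) = 387 K.

T₂ ≈ 387 K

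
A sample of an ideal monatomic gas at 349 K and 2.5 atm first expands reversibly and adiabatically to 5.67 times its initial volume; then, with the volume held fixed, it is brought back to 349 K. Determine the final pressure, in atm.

P₃ ≈ 0.441 atm

For a monatomic ideal gas γ = 5/3.
Adiabatic step (PV^γ = const): P₂ = 2.5×(1/5.67)^(5/3) = 0.1387 atm; T₂ = 349×(1/5.67)^(2/3) = 109.8 K.
Isochoric: P₃ = P₂(T₃/T₂) = 0.1387 × (349/109.8) = 0.4409 atm.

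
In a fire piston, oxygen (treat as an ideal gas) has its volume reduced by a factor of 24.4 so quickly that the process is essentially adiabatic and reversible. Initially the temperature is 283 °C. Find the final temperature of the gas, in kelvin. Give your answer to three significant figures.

T₂ ≈ 2000 K

For a reversible adiabat TV^(γ−1) is constant, so T₂ = T₁ (V₁/V₂)^(γ−1).
For a diatomic ideal gas γ = 7/5, so γ−1 = 2/5.
T₁ = 283 °C = 556.1 K.
T₂ = 556.1 × 24.4^(2/5) = 1996 K.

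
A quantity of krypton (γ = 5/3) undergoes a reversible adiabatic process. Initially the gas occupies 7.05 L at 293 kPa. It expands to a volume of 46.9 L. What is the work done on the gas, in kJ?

W ≈ -2.22 kJ

P₂ = P₁(V₁/V₂)^γ = 293×(7.05/46.9)^(5/3) = 12.45 kPa.
For a reversible adiabat, W_by_gas = (P₁V₁ − P₂V₂)/(γ−1).
W_by = (293000×0.00705 − 12450×0.0469) / (2/3) = 2222 J.
W_on_gas = −W_by = -2222 J.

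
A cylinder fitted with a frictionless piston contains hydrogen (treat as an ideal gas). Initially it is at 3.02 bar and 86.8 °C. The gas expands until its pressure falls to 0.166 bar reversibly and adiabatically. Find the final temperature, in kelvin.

T₂ ≈ 157 K

Along an adiabat T P^((1−γ)/γ) is constant, so T₂ = T₁ (P₂/P₁)^((γ−1)/γ).
For a diatomic ideal gas γ = 7/5, so (γ−1)/γ = 2/7.
T₁ = 86.8 °C = 359.9 K.
T₂ = 359.9 × (0.166/3.02)^(2/7) = 157.1 K.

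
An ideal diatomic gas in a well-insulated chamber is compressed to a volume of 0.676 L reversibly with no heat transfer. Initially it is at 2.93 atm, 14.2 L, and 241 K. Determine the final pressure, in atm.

P₂ ≈ 208 atm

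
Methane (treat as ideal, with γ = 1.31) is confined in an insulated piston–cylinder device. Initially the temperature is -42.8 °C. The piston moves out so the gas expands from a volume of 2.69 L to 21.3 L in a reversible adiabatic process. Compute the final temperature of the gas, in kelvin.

Adiabatic: T₁V₁^(γ−1) = T₂V₂^(γ−1) ⇒ T₂ = T₁ (V₁/V₂)^(γ−1).
T₁ = -42.8 °C = 230.3 K.
T₂ = 230.3 × (2.69/21.3)^(0.31) = 121.3 K.

T₂ ≈ 121 K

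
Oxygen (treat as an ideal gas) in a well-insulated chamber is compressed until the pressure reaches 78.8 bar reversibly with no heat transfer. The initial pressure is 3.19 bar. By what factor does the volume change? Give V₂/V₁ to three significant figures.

From PV^γ = const, V₂/V₁ = (P₁/P₂)^(1/γ).
For a diatomic ideal gas γ = 7/5.
V₂/V₁ = (3.19/78.8)^(5/7) = 0.1012.

V₂/V₁ ≈ 0.101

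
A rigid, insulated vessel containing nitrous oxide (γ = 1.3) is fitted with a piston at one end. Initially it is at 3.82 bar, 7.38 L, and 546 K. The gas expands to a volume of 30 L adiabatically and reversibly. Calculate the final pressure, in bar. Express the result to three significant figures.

Since PV^γ is constant along a reversible adiabat, P₂ = P₁ (V₁/V₂)^γ.
P₂ = 3.82 × (7.38/30)^(1.3) = 0.617 bar.

P₂ ≈ 0.617 bar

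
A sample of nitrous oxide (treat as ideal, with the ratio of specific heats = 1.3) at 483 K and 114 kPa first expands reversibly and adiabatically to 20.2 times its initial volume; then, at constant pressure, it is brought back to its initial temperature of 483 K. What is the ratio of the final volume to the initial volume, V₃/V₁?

V₃/V₁ ≈ 49.8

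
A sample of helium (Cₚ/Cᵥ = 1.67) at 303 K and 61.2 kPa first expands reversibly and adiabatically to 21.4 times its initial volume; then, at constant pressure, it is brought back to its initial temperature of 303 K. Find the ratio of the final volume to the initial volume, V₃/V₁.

V₃/V₁ ≈ 167

Adiabatic step: V₂/V₁ = 21.4; T₂ = T₁·(1/21.4)^(0.67) = 38.91 K.
Isobaric step: V₃/V₂ = T₃/T₂ = 303/38.91.
V₃/V₁ = (V₂/V₁)(V₃/V₂) = 21.4 × (303/38.91) = 166.6.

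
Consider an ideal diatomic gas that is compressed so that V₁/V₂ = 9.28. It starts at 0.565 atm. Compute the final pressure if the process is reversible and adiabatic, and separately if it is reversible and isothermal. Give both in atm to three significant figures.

adiabatic: 12.8 atm; isothermal: 5.24 atm

For a diatomic ideal gas γ = 7/5.
Isothermal: P₂ = P₁(V₁/V₂) = 0.565×9.28 = 5.243 atm.
Adiabatic: P₂ = P₁(V₁/V₂)^γ = 0.565×9.28^(7/5) = 12.78 atm.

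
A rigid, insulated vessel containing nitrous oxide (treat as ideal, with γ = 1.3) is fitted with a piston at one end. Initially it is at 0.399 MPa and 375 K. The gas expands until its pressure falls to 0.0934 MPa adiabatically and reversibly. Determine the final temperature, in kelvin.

T₂ ≈ 268 K

Along an adiabat T P^((1−γ)/γ) is constant, so T₂ = T₁ (P₂/P₁)^((γ−1)/γ).
T₂ = 375 × (0.0934/0.399)^(0.231) = 268.2 K.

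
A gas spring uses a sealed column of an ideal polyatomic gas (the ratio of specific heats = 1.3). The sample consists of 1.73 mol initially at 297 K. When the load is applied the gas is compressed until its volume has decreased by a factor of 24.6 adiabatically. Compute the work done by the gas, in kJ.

W ≈ -23.0 kJ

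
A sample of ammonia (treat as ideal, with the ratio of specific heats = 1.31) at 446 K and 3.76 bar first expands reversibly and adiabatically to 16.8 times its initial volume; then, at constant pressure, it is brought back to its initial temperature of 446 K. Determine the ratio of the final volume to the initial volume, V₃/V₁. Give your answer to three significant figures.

Adiabatic step: V₂/V₁ = 16.8; T₂ = T₁·(1/16.8)^(0.31) = 186 K.
Isobaric step: V₃/V₂ = T₃/T₂ = 446/186.
V₃/V₁ = (V₂/V₁)(V₃/V₂) = 16.8 × (446/186) = 40.29.

V₃/V₁ ≈ 40.3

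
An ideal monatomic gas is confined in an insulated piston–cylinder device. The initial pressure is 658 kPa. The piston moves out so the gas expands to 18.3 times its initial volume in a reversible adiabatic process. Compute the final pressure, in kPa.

P₂ ≈ 5.18 kPa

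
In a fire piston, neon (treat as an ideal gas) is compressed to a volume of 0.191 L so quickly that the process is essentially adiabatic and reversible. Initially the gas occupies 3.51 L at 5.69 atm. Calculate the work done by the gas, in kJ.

W ≈ -18.1 kJ

γ = 5/3 for a monatomic ideal gas.
P₂ = P₁(V₁/V₂)^γ = 5.69×(3.51/0.191)^(5/3) = 728.2 atm.
For a reversible adiabat, W_by_gas = (P₁V₁ − P₂V₂)/(γ−1).
W_by = (576500×0.00351 − 7.378×10^7×0.000191) / (2/3) = -18100 J.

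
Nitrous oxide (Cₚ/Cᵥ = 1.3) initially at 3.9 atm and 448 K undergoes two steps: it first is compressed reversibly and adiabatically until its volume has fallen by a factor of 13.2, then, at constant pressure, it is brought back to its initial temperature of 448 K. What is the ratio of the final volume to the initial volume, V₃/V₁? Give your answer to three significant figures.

Adiabatic step: V₂/V₁ = 0.07576; T₂ = T₁·13.2^(0.3) = 971.5 K.
Isobaric step: V₃/V₂ = T₃/T₂ = 448/971.5.
V₃/V₁ = (V₂/V₁)(V₃/V₂) = 0.07576 × (448/971.5) = 0.03493.

V₃/V₁ ≈ 0.0349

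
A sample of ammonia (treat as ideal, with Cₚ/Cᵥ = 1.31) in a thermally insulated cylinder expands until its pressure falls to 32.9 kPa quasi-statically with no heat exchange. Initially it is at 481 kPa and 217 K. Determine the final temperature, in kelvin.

Adiabatic: T₂/T₁ = (P₂/P₁)^((γ−1)/γ).
T₂ = 217 × (32.9/481)^(0.237) = 115 K.

T₂ ≈ 115 K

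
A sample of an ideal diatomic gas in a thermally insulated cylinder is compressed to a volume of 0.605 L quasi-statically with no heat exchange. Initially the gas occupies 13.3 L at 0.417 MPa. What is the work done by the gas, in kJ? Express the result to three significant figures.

W ≈ -33.9 kJ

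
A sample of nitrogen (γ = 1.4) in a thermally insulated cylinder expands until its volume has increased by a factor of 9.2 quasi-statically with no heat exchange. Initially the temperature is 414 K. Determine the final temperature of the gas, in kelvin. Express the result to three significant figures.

For a reversible adiabat TV^(γ−1) is constant, so T₂ = T₁ (V₁/V₂)^(γ−1).
T₂ = 414 × (1/9.2)^(0.4) = 170.4 K.

T₂ ≈ 170 K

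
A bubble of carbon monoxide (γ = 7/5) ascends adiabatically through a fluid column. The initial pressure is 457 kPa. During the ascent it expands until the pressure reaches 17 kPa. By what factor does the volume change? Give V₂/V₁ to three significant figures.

From PV^γ = const, V₂/V₁ = (P₁/P₂)^(1/γ).
V₂/V₁ = (457/17)^(5/7) = 10.5.

V₂/V₁ ≈ 10.5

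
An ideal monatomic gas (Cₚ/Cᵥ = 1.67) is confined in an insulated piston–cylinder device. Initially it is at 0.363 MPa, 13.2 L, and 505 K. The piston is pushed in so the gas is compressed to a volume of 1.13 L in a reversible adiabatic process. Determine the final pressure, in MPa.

P₂ ≈ 22.0 MPa

Since PV^γ is constant along a reversible adiabat, P₂ = P₁ (V₁/V₂)^γ.
P₂ = 0.363 × (13.2/1.13)^(1.67) = 22.01 MPa.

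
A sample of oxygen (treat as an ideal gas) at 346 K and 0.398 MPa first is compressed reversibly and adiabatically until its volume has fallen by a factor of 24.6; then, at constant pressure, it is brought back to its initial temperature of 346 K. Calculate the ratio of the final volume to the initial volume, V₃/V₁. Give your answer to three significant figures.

For a diatomic ideal gas γ = 7/5.
Adiabatic step: V₂/V₁ = 0.04065; T₂ = T₁·24.6^(2/5) = 1246 K.
Isobaric step: V₃/V₂ = T₃/T₂ = 346/1246.
V₃/V₁ = (V₂/V₁)(V₃/V₂) = 0.04065 × (346/1246) = 0.01129.

V₃/V₁ ≈ 0.0113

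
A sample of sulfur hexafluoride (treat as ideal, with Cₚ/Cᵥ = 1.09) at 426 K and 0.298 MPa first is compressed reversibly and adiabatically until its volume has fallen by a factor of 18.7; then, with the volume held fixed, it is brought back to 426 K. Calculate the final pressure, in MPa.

P₃ ≈ 5.57 MPa

Adiabatic step (PV^γ = const): P₂ = 0.298×18.7^(1.09) = 7.253 MPa; T₂ = 426×18.7^(0.09) = 554.5 K.
Isochoric: P₃ = P₂(T₃/T₂) = 7.253 × (426/554.5) = 5.573 MPa.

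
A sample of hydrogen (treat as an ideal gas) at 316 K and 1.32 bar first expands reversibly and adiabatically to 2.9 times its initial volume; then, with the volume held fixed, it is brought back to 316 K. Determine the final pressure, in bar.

For a diatomic ideal gas γ = 7/5.
Adiabatic step (PV^γ = const): P₂ = 1.32×(1/2.9)^(7/5) = 0.2973 bar; T₂ = 316×(1/2.9)^(2/5) = 206.4 K.
Isochoric: P₃ = P₂(T₃/T₂) = 0.2973 × (316/206.4) = 0.4552 bar.

P₃ ≈ 0.455 bar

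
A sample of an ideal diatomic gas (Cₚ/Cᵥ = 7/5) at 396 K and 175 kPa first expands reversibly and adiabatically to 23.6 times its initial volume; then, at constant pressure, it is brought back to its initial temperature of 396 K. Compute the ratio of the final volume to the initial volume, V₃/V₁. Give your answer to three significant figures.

V₃/V₁ ≈ 83.6

Adiabatic step: V₂/V₁ = 23.6; T₂ = T₁·(1/23.6)^(2/5) = 111.8 K.
Isobaric step: V₃/V₂ = T₃/T₂ = 396/111.8.
V₃/V₁ = (V₂/V₁)(V₃/V₂) = 23.6 × (396/111.8) = 83.58.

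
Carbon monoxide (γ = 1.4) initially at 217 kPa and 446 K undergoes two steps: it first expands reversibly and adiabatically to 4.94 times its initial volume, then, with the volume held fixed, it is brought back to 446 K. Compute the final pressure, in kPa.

P₃ ≈ 43.9 kPa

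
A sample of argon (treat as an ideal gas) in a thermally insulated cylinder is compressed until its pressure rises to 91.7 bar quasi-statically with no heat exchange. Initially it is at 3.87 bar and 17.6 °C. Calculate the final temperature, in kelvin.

T₂ ≈ 1030 K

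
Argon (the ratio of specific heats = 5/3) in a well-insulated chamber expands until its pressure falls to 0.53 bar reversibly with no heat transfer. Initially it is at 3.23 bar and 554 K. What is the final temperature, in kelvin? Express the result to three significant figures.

T₂ ≈ 269 K

Adiabatic: T₂/T₁ = (P₂/P₁)^((γ−1)/γ).
T₂ = 554 × (0.53/3.23)^(2/5) = 268.9 K.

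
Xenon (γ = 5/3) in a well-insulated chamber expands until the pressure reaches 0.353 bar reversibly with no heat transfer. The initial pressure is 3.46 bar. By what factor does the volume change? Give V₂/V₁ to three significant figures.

V₂/V₁ ≈ 3.93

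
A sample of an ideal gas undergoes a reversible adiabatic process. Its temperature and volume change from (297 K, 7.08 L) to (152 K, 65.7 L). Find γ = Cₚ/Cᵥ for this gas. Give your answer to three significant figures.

TV^(γ−1) = const ⇒ γ − 1 = ln(T₂/T₁) / ln(V₁/V₂).
γ = 1 + ln(152/297) / ln(7.08/65.7) = 1.301.

γ ≈ 1.30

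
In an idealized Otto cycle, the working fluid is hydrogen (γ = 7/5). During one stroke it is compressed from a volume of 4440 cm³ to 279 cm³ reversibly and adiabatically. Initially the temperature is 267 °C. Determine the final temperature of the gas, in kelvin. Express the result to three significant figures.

T₂ ≈ 1630 K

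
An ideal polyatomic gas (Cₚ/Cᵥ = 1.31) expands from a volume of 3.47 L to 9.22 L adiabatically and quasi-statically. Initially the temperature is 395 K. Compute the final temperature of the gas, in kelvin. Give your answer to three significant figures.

T₂ ≈ 292 K

For a reversible adiabat TV^(γ−1) is constant, so T₂ = T₁ (V₁/V₂)^(γ−1).
T₂ = 395 × (3.47/9.22)^(0.31) = 291.8 K.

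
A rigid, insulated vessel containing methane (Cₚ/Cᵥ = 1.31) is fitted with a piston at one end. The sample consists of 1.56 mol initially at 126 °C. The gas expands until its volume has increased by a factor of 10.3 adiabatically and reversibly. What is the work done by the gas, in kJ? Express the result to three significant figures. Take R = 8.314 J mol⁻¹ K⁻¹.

For a reversible adiabat TV^(γ−1) is constant, so T₂ = T₁ (V₁/V₂)^(γ−1).
T₁ = 126 °C = 399.1 K.
T₂ = 399.1 × (1/10.3)^(0.31) = 193.7 K.
Q = 0, so ΔU = W_on_gas = nCᵥΔT with Cᵥ = R/(γ−1) = 26.82 J/(mol·K).
ΔU = 1.56 × 26.82 × (193.7 − 399.1) = -8595 J.
Work done by the gas = −ΔU = 8595 J.

W ≈ 8.60 kJ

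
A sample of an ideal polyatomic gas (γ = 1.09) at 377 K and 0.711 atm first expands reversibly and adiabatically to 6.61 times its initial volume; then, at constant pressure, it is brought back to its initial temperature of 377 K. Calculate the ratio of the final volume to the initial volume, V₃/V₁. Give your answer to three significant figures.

Adiabatic step: V₂/V₁ = 6.61; T₂ = T₁·(1/6.61)^(0.09) = 318.1 K.
Isobaric step: V₃/V₂ = T₃/T₂ = 377/318.1.
V₃/V₁ = (V₂/V₁)(V₃/V₂) = 6.61 × (377/318.1) = 7.835.

V₃/V₁ ≈ 7.83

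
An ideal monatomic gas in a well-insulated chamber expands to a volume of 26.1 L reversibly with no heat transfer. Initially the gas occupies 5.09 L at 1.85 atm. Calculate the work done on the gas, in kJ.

W ≈ -0.950 kJ

γ = 5/3 for a monatomic ideal gas.
P₂ = P₁(V₁/V₂)^γ = 1.85×(5.09/26.1)^(5/3) = 0.1213 atm.
For a reversible adiabat, W_by_gas = (P₁V₁ − P₂V₂)/(γ−1).
W_by = (187500×0.00509 − 12290×0.0261) / (2/3) = 949.9 J.
W_on_gas = −W_by = -949.9 J.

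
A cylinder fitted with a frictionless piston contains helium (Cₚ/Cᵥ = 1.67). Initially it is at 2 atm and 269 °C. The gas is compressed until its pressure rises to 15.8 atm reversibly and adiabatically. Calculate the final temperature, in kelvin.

T₂ ≈ 1240 K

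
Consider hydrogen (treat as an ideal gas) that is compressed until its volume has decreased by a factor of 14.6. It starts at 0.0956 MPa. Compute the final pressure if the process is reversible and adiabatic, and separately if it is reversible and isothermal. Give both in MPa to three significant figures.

For a diatomic ideal gas γ = 7/5.
Isothermal: P₂ = P₁(V₁/V₂) = 0.0956×14.6 = 1.396 MPa.
Adiabatic: P₂ = P₁(V₁/V₂)^γ = 0.0956×14.6^(7/5) = 4.079 MPa.

adiabatic: 4.08 MPa; isothermal: 1.40 MPa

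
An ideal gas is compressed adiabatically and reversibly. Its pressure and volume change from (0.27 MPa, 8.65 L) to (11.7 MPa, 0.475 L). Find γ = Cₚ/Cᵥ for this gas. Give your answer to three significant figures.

PV^γ = const ⇒ γ = ln(P₂/P₁) / ln(V₁/V₂).
γ = ln(11.7/0.27) / ln(8.65/0.475) = 1.299.

γ ≈ 1.30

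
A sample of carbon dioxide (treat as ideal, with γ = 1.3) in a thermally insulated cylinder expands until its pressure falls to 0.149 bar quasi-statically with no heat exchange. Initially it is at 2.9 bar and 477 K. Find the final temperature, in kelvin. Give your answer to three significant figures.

T₂ ≈ 240 K

Adiabatic: T₂/T₁ = (P₂/P₁)^((γ−1)/γ).
T₂ = 477 × (0.149/2.9)^(0.231) = 240.4 K.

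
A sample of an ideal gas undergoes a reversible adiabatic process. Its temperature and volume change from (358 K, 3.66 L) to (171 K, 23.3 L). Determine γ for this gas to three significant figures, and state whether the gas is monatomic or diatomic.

TV^(γ−1) = const ⇒ γ − 1 = ln(T₂/T₁) / ln(V₁/V₂).
γ = 1 + ln(171/358) / ln(3.66/23.3) = 1.399.
γ ≈ 1.40 is close to 7/5, so the gas is diatomic.

γ ≈ 1.40; diatomic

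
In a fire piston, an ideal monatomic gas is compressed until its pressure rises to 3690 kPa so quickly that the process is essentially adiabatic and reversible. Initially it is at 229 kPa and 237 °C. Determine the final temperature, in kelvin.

Along an adiabat T P^((1−γ)/γ) is constant, so T₂ = T₁ (P₂/P₁)^((γ−1)/γ).
For a monatomic ideal gas γ = 5/3, so (γ−1)/γ = 2/5.
T₁ = 237 °C = 510.1 K.
T₂ = 510.1 × (3690/229)^(2/5) = 1551 K.

T₂ ≈ 1550 K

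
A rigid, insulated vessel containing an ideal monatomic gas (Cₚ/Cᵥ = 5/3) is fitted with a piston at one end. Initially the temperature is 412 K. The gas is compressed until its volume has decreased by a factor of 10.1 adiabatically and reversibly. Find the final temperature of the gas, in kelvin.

Adiabatic: T₁V₁^(γ−1) = T₂V₂^(γ−1) ⇒ T₂ = T₁ (V₁/V₂)^(γ−1).
T₂ = 412 × 10.1^(2/3) = 1925 K.

T₂ ≈ 1930 K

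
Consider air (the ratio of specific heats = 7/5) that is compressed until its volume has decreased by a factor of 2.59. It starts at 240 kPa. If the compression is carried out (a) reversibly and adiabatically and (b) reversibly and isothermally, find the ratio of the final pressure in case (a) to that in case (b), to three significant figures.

P_adiabatic / P_isothermal ≈ 1.46

Isothermal: P_b = P₁(V₁/V₂) = 240×2.59.
Adiabatic: P_a = P₁(V₁/V₂)^γ = 240×2.59^(7/5).
P_a/P_b = (V₁/V₂)^(γ−1) = 2.59^(2/5) = 1.463.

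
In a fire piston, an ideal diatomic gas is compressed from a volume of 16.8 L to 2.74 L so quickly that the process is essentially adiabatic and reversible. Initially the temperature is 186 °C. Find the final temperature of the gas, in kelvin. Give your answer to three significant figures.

T₂ ≈ 948 K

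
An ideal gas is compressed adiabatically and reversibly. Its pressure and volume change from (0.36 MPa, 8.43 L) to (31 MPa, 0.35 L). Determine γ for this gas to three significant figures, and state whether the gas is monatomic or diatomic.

γ ≈ 1.40; diatomic

PV^γ = const ⇒ γ = ln(P₂/P₁) / ln(V₁/V₂).
γ = ln(31/0.36) / ln(8.43/0.35) = 1.4.
γ ≈ 1.40 is close to 7/5, so the gas is diatomic.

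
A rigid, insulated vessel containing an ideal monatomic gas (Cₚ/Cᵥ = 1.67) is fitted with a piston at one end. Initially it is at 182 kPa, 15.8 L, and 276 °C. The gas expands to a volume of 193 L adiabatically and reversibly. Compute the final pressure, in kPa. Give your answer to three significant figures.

P₂ ≈ 2.79 kPa

Since PV^γ is constant along a reversible adiabat, P₂ = P₁ (V₁/V₂)^γ.
P₂ = 182 × (15.8/193)^(1.67) = 2.786 kPa.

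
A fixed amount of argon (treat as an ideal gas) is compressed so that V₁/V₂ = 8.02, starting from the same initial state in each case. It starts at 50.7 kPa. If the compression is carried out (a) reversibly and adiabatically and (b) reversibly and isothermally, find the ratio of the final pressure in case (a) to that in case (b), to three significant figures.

P_adiabatic / P_isothermal ≈ 4.01

For a monatomic ideal gas γ = 5/3.
Isothermal: P_b = P₁(V₁/V₂) = 50.7×8.02.
Adiabatic: P_a = P₁(V₁/V₂)^γ = 50.7×8.02^(5/3).
P_a/P_b = (V₁/V₂)^(γ−1) = 8.02^(2/3) = 4.007.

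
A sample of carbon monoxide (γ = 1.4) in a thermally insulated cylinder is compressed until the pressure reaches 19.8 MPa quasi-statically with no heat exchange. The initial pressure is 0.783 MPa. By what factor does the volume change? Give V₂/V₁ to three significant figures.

From PV^γ = const, V₂/V₁ = (P₁/P₂)^(1/γ).
V₂/V₁ = (0.783/19.8)^(0.714) = 0.09952.

V₂/V₁ ≈ 0.0995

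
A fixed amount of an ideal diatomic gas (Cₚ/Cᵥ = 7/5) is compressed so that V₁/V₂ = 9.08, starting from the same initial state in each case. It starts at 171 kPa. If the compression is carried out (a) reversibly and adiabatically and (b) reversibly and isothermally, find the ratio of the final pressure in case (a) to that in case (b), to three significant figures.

P_adiabatic / P_isothermal ≈ 2.42

Isothermal: P_b = P₁(V₁/V₂) = 171×9.08.
Adiabatic: P_a = P₁(V₁/V₂)^γ = 171×9.08^(7/5).
P_a/P_b = (V₁/V₂)^(γ−1) = 9.08^(2/5) = 2.417.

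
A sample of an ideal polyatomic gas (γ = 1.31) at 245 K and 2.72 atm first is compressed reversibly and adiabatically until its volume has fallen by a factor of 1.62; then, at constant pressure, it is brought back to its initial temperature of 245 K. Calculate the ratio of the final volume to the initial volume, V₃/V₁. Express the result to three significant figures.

V₃/V₁ ≈ 0.532

Adiabatic step: V₂/V₁ = 0.6173; T₂ = T₁·1.62^(0.31) = 284.5 K.
Isobaric step: V₃/V₂ = T₃/T₂ = 245/284.5.
V₃/V₁ = (V₂/V₁)(V₃/V₂) = 0.6173 × (245/284.5) = 0.5315.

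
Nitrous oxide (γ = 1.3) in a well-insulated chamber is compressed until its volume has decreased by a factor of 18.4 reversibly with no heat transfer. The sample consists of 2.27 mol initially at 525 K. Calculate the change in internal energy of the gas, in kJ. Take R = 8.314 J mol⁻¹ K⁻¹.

Adiabatic: T₁V₁^(γ−1) = T₂V₂^(γ−1) ⇒ T₂ = T₁ (V₁/V₂)^(γ−1).
T₂ = 525 × 18.4^(0.3) = 1258 K.
Q = 0, so ΔU = W_on_gas = nCᵥΔT with Cᵥ = R/(γ−1) = 27.71 J/(mol·K).
ΔU = 2.27 × 27.71 × (1258 − 525) = 46100 J.

ΔU ≈ 46.1 kJ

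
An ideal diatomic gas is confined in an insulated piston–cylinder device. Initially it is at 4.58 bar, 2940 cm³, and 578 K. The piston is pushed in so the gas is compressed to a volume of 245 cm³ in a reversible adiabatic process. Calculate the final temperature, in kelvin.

T₂ ≈ 1560 K

Adiabatic: T₁V₁^(γ−1) = T₂V₂^(γ−1) ⇒ T₂ = T₁ (V₁/V₂)^(γ−1).
γ = 7/5 for a diatomic ideal gas.
T₂ = 578 × (2940/245)^(2/5) = 1562 K.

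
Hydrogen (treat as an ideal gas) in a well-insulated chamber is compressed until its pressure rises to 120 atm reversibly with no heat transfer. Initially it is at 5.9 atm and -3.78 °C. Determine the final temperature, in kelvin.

Adiabatic: T₂/T₁ = (P₂/P₁)^((γ−1)/γ).
For a diatomic ideal gas γ = 7/5, so (γ−1)/γ = 2/7.
T₁ = -3.78 °C = 269.4 K.
T₂ = 269.4 × (120/5.9)^(2/7) = 637 K.

T₂ ≈ 637 K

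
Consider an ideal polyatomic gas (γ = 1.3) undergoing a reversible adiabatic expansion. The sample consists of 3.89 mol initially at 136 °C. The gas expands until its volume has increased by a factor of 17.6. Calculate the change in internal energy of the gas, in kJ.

ΔU ≈ -25.5 kJ

Adiabatic: T₁V₁^(γ−1) = T₂V₂^(γ−1) ⇒ T₂ = T₁ (V₁/V₂)^(γ−1).
T₁ = 136 °C = 409.1 K.
T₂ = 409.1 × (1/17.6)^(0.3) = 173.1 K.
Q = 0, so ΔU = W_on_gas = nCᵥΔT with Cᵥ = R/(γ−1) = 27.71 J/(mol·K).
ΔU = 3.89 × 27.71 × (173.1 − 409.1) = -25450 J.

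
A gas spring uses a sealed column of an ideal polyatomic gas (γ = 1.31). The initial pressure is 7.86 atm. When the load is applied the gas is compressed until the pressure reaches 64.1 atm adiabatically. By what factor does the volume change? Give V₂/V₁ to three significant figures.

From PV^γ = const, V₂/V₁ = (P₁/P₂)^(1/γ).
V₂/V₁ = (7.86/64.1)^(0.763) = 0.2015.

V₂/V₁ ≈ 0.201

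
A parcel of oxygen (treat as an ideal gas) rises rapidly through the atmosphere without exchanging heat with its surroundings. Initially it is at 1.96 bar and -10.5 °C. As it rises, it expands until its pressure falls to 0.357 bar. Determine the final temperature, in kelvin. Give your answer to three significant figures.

T₂ ≈ 161 K

Along an adiabat T P^((1−γ)/γ) is constant, so T₂ = T₁ (P₂/P₁)^((γ−1)/γ).
For a diatomic ideal gas γ = 7/5, so (γ−1)/γ = 2/7.
T₁ = -10.5 °C = 262.6 K.
T₂ = 262.6 × (0.357/1.96)^(2/7) = 161.5 K.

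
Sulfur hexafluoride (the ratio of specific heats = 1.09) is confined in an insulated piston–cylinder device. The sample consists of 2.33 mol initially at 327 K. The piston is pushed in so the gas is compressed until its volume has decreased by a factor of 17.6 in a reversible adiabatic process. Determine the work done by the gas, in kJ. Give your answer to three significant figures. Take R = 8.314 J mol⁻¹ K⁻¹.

Adiabatic: T₁V₁^(γ−1) = T₂V₂^(γ−1) ⇒ T₂ = T₁ (V₁/V₂)^(γ−1).
T₂ = 327 × 17.6^(0.09) = 423.3 K.
Q = 0, so ΔU = W_on_gas = nCᵥΔT with Cᵥ = R/(γ−1) = 92.38 J/(mol·K).
ΔU = 2.33 × 92.38 × (423.3 − 327) = 20730 J.
Work done by the gas = −ΔU = -20730 J.

W ≈ -20.7 kJ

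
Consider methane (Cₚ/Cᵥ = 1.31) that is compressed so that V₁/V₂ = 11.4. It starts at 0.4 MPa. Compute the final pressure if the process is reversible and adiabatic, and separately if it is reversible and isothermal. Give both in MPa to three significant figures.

adiabatic: 9.70 MPa; isothermal: 4.56 MPa

Isothermal: P₂ = P₁(V₁/V₂) = 0.4×11.4 = 4.56 MPa.
Adiabatic: P₂ = P₁(V₁/V₂)^γ = 0.4×11.4^(1.31) = 9.696 MPa.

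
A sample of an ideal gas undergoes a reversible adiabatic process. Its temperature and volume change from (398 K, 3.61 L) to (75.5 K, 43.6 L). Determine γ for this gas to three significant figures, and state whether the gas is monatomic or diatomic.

γ ≈ 1.67; monatomic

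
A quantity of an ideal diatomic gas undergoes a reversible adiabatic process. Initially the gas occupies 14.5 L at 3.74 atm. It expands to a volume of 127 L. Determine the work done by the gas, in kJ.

γ = 7/5 for a diatomic ideal gas.
P₂ = P₁(V₁/V₂)^γ = 3.74×(14.5/127)^(7/5) = 0.1793 atm.
For a reversible adiabat, W_by_gas = (P₁V₁ − P₂V₂)/(γ−1).
W_by = (379000×0.0145 − 18160×0.127) / (2/5) = 7971 J.

W ≈ 7.97 kJ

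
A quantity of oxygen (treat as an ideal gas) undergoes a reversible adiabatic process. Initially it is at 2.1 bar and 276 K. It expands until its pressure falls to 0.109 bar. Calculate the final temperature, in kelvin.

Adiabatic: T₂/T₁ = (P₂/P₁)^((γ−1)/γ).
For a diatomic ideal gas γ = 7/5, so (γ−1)/γ = 2/7.
T₂ = 276 × (0.109/2.1)^(2/7) = 118.5 K.

T₂ ≈ 119 K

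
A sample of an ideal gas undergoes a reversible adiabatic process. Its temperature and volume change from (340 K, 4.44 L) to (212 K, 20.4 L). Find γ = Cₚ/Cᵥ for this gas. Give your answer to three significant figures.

TV^(γ−1) = const ⇒ γ − 1 = ln(T₂/T₁) / ln(V₁/V₂).
γ = 1 + ln(212/340) / ln(4.44/20.4) = 1.31.

γ ≈ 1.31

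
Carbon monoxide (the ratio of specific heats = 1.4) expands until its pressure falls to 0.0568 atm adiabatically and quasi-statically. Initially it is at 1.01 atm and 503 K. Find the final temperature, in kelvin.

Adiabatic: T₂/T₁ = (P₂/P₁)^((γ−1)/γ).
T₂ = 503 × (0.0568/1.01)^(0.286) = 221 K.

T₂ ≈ 221 K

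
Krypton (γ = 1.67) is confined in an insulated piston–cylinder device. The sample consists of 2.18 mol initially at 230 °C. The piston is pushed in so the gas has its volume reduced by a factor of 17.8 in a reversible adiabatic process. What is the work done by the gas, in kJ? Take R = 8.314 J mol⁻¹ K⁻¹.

For a reversible adiabat TV^(γ−1) is constant, so T₂ = T₁ (V₁/V₂)^(γ−1).
T₁ = 230 °C = 503.1 K.
T₂ = 503.1 × 17.8^(0.67) = 3463 K.
Q = 0, so ΔU = W_on_gas = nCᵥΔT with Cᵥ = R/(γ−1) = 12.41 J/(mol·K).
ΔU = 2.18 × 12.41 × (3463 − 503.1) = 80070 J.
Work done by the gas = −ΔU = -80070 J.

W ≈ -80.1 kJ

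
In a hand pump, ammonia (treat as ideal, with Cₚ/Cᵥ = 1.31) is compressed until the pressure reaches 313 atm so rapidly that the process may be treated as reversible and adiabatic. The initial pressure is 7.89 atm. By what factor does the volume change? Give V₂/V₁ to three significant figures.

From PV^γ = const, V₂/V₁ = (P₁/P₂)^(1/γ).
V₂/V₁ = (7.89/313)^(0.763) = 0.06023.

V₂/V₁ ≈ 0.0602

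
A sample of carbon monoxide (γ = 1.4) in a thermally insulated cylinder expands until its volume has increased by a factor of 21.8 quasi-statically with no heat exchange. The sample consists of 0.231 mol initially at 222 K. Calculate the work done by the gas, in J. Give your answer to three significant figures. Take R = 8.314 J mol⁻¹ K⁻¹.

W ≈ 755 J

Adiabatic: T₁V₁^(γ−1) = T₂V₂^(γ−1) ⇒ T₂ = T₁ (V₁/V₂)^(γ−1).
T₂ = 222 × (1/21.8)^(0.4) = 64.71 K.
Q = 0, so ΔU = W_on_gas = nCᵥΔT with Cᵥ = R/(γ−1) = 20.79 J/(mol·K).
ΔU = 0.231 × 20.79 × (64.71 − 222) = -755.2 J.
Work done by the gas = −ΔU = 755.2 J.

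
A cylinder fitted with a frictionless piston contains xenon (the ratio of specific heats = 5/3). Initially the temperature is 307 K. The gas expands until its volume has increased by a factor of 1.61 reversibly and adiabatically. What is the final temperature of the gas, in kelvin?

Adiabatic: T₁V₁^(γ−1) = T₂V₂^(γ−1) ⇒ T₂ = T₁ (V₁/V₂)^(γ−1).
T₂ = 307 × (1/1.61)^(2/3) = 223.5 K.

T₂ ≈ 223 K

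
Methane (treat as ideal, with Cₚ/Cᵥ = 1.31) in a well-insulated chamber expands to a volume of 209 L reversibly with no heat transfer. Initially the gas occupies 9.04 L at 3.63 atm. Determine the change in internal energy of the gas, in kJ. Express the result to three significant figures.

P₂ = P₁(V₁/V₂)^γ = 3.63×(9.04/209)^(1.31) = 0.05931 atm.
For a reversible adiabat, W_by_gas = (P₁V₁ − P₂V₂)/(γ−1).
W_by = (367800×0.00904 − 6009×0.209) / (0.31) = 6674 J.
Q = 0 ⇒ ΔU = −W_by = -6674 J.

ΔU ≈ -6.67 kJ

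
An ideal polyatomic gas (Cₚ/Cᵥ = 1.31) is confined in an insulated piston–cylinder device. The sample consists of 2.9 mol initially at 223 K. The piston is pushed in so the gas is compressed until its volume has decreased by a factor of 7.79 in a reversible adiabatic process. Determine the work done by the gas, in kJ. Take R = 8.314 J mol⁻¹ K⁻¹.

Adiabatic: T₁V₁^(γ−1) = T₂V₂^(γ−1) ⇒ T₂ = T₁ (V₁/V₂)^(γ−1).
T₂ = 223 × 7.79^(0.31) = 421.4 K.
Q = 0, so ΔU = W_on_gas = nCᵥΔT with Cᵥ = R/(γ−1) = 26.82 J/(mol·K).
ΔU = 2.9 × 26.82 × (421.4 − 223) = 15430 J.
Work done by the gas = −ΔU = -15430 J.

W ≈ -15.4 kJ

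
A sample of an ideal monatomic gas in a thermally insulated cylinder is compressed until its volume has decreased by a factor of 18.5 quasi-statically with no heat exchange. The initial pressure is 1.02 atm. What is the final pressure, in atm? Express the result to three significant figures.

Adiabatic: P₁V₁^γ = P₂V₂^γ ⇒ P₂ = P₁ (V₁/V₂)^γ.
For a monatomic ideal gas γ = 5/3.
P₂ = 1.02 × 18.5^(5/3) = 132 atm.

P₂ ≈ 132 atm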